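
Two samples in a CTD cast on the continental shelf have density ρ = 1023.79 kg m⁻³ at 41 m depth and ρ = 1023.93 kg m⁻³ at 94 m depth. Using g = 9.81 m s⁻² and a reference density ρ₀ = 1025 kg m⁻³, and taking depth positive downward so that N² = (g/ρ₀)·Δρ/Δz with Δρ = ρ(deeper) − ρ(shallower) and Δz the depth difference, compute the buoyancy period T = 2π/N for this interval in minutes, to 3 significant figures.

20.8 min

Δρ = 1023.93 − 1023.79 = 0.14 kg m⁻³ over Δz = 94 − 41 = 53 m.
N² = (9.81/1025) × (0.14/53) = 2.5281 × 10⁻⁵ s⁻².
N = √(2.5281 × 10⁻⁵) = 5.0280 × 10⁻³ rad s⁻¹, so T = 2π/N = 1.2496 × 10³ s = 20.827 min ≈ 20.8 min.
Since Δρ > 0 the layer is stably stratified.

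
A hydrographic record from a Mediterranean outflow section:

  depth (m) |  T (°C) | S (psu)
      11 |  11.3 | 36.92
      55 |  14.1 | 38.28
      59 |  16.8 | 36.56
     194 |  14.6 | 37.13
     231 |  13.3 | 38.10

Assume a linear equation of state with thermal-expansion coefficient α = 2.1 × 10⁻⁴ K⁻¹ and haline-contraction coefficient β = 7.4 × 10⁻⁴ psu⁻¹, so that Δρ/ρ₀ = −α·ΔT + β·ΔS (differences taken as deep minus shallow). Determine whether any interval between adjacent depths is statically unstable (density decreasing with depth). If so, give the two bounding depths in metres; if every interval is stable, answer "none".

Evaluate Δρ/ρ₀ = −αΔT + βΔS across each adjacent pair:
  11–55 m: −αΔT+βΔS = −(2.1 × 10⁻⁴)(+2.8)+(7.4 × 10⁻⁴)(+1.36) = 4.2 × 10⁻⁴ → stable
  55–59 m: −αΔT+βΔS = −(2.1 × 10⁻⁴)(+2.7)+(7.4 × 10⁻⁴)(-1.72) = -1.8 × 10⁻³ → UNSTABLE
  59–194 m: −αΔT+βΔS = −(2.1 × 10⁻⁴)(-2.2)+(7.4 × 10⁻⁴)(+0.57) = 8.8 × 10⁻⁴ → stable
  194–231 m: −αΔT+βΔS = −(2.1 × 10⁻⁴)(-1.3)+(7.4 × 10⁻⁴)(+0.97) = 9.9 × 10⁻⁴ → stable
The 55–59 m interval has Δρ < 0: lighter water underlies denser water.

55–59 m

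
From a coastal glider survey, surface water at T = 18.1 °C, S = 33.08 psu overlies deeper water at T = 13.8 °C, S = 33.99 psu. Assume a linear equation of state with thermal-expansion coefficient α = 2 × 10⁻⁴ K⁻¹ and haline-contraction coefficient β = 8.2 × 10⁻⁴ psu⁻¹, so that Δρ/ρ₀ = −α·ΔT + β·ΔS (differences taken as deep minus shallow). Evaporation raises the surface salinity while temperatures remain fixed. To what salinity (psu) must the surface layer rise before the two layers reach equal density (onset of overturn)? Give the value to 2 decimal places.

35.04 psu

Neutral buoyancy requires −α(T_deep − T_surf) + β(S_deep − S_surf′) = 0.
S_surf′ = S_deep − (α/β)·ΔT = 33.99 − (2 × 10⁻⁴/8.2 × 10⁻⁴)·(-4.3) = 35.0388 psu.
Increase required: 35.0388 − 33.08 = 1.9588 psu.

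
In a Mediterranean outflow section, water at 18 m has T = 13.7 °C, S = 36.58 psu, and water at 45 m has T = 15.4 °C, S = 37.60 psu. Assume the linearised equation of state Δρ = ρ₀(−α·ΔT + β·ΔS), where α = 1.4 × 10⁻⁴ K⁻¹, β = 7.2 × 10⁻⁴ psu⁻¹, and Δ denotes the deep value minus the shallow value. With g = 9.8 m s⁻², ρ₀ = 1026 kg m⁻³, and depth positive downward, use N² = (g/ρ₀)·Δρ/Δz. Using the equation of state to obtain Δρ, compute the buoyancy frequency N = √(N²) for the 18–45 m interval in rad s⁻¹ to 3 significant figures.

ΔT = +1.7 K, ΔS = +1.02 psu (deep − shallow).
Δρ/ρ₀ = −αΔT + βΔS = -2.38 × 10⁻⁴ + 7.344 × 10⁻⁴ = 4.964 × 10⁻⁴, so Δρ ≈ 0.5093 kg m⁻³.
N² = (g/ρ₀)·Δρ/Δz = g·(Δρ/ρ₀)/Δz = 9.8 × 4.964 × 10⁻⁴ / 27 = 1.8017 × 10⁻⁴ s⁻².
N = √(1.8017 × 10⁻⁴) = 0.013423 rad s⁻¹ ≈ 0.0134 rad s⁻¹.

0.0134 rad s⁻¹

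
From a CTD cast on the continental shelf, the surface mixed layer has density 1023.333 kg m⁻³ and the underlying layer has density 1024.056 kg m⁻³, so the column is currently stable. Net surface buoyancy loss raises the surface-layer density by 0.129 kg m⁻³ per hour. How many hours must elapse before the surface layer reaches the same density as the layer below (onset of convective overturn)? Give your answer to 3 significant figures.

5.60 hours

Density deficit of the surface layer: 1024.056 − 1023.333 = 0.723 kg m⁻³.
Required change = 0.723 / 0.129 = 5.60 hours.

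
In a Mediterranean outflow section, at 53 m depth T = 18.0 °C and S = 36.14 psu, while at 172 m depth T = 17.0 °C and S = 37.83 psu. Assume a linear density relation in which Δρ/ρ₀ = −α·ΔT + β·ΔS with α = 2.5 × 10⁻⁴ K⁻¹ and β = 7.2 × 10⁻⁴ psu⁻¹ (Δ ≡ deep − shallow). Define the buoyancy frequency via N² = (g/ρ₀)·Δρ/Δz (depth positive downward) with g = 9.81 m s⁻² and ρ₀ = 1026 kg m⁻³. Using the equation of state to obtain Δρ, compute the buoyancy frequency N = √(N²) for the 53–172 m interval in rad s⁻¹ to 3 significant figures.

ΔT = -1.0 K, ΔS = +1.69 psu (deep − shallow).
Δρ/ρ₀ = −αΔT + βΔS = 2.50 × 10⁻⁴ + 1.2168 × 10⁻³ = 1.4668 × 10⁻³, so Δρ ≈ 1.505 kg m⁻³.
N² = (g/ρ₀)·Δρ/Δz = g·(Δρ/ρ₀)/Δz = 9.81 × 1.4668 × 10⁻³ / 119 = 1.2092 × 10⁻⁴ s⁻².
N = √(1.2092 × 10⁻⁴) = 0.010996 rad s⁻¹ ≈ 0.0110 rad s⁻¹.

0.0110 rad s⁻¹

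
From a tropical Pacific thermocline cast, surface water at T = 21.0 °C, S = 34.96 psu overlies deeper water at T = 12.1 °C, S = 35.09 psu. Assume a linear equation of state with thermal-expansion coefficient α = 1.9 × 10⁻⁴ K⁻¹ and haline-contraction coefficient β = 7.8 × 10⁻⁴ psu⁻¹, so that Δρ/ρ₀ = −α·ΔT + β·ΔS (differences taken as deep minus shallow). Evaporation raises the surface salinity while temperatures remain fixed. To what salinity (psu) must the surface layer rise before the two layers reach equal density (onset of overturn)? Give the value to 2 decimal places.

37.26 psu

Neutral buoyancy requires −α(T_deep − T_surf) + β(S_deep − S_surf′) = 0.
S_surf′ = S_deep − (α/β)·ΔT = 35.09 − (1.9 × 10⁻⁴/7.8 × 10⁻⁴)·(-8.9) = 37.2579 psu.
Increase required: 37.2579 − 34.96 = 2.2979 psu.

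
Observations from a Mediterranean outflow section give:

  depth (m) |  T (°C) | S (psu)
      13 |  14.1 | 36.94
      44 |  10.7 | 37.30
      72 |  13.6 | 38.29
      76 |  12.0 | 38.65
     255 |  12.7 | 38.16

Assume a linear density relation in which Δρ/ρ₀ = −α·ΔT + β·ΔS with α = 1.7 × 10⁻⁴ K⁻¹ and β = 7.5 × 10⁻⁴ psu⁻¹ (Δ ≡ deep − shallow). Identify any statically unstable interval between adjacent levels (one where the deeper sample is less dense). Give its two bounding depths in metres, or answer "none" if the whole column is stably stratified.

Evaluate Δρ/ρ₀ = −αΔT + βΔS across each adjacent pair:
  13–44 m: −αΔT+βΔS = −(1.7 × 10⁻⁴)(-3.4)+(7.5 × 10⁻⁴)(+0.36) = 8.5 × 10⁻⁴ → stable
  44–72 m: −αΔT+βΔS = −(1.7 × 10⁻⁴)(+2.9)+(7.5 × 10⁻⁴)(+0.99) = 2.5 × 10⁻⁴ → stable
  72–76 m: −αΔT+βΔS = −(1.7 × 10⁻⁴)(-1.6)+(7.5 × 10⁻⁴)(+0.36) = 5.4 × 10⁻⁴ → stable
  76–255 m: −αΔT+βΔS = −(1.7 × 10⁻⁴)(+0.7)+(7.5 × 10⁻⁴)(-0.49) = -4.9 × 10⁻⁴ → UNSTABLE
The 76–255 m interval has Δρ < 0: lighter water underlies denser water.

76–255 m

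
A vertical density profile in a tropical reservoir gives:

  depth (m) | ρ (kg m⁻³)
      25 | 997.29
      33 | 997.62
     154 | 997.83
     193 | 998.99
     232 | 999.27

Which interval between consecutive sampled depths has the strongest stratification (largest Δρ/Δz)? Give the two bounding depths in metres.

25–33 m

Compute the density gradient over each adjacent pair:
  25–33 m: Δρ/Δz = 0.33/8 = 0.041 kg m⁻⁴
  33–154 m: Δρ/Δz = 0.21/121 = 1.7 × 10⁻³ kg m⁻⁴
  154–193 m: Δρ/Δz = 1.16/39 = 0.030 kg m⁻⁴
  193–232 m: Δρ/Δz = 0.28/39 = 7.2 × 10⁻³ kg m⁻⁴
The largest gradient is in the 25–33 m interval — the pycnocline.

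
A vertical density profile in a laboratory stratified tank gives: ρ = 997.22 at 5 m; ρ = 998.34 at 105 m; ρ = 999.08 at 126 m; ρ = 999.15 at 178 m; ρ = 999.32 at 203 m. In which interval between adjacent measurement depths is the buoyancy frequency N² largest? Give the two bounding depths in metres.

Compute the density gradient over each adjacent pair:
  5–105 m: Δρ/Δz = 1.12/100 = 0.011 kg m⁻⁴
  105–126 m: Δρ/Δz = 0.74/21 = 0.035 kg m⁻⁴
  126–178 m: Δρ/Δz = 0.07/52 = 1.3 × 10⁻³ kg m⁻⁴
  178–203 m: Δρ/Δz = 0.17/25 = 6.8 × 10⁻³ kg m⁻⁴
The largest gradient is in the 105–126 m interval — the pycnocline.

105–126 m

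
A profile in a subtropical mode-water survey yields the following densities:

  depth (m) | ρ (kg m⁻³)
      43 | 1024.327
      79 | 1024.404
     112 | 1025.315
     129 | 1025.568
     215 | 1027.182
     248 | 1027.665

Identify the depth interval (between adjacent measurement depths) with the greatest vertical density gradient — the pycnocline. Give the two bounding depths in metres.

Compute the density gradient over each adjacent pair:
  43–79 m: Δρ/Δz = 0.077/36 = 2.1 × 10⁻³ kg m⁻⁴
  79–112 m: Δρ/Δz = 0.911/33 = 0.028 kg m⁻⁴
  112–129 m: Δρ/Δz = 0.253/17 = 0.015 kg m⁻⁴
  129–215 m: Δρ/Δz = 1.614/86 = 0.019 kg m⁻⁴
  215–248 m: Δρ/Δz = 0.483/33 = 0.015 kg m⁻⁴
The largest gradient is in the 79–112 m interval — the pycnocline.

79–112 m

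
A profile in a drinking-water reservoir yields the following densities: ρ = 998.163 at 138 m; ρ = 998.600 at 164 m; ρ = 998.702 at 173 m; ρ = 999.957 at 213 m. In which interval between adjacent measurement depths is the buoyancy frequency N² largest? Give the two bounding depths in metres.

Compute the density gradient over each adjacent pair:
  138–164 m: Δρ/Δz = 0.437/26 = 0.017 kg m⁻⁴
  164–173 m: Δρ/Δz = 0.102/9 = 0.011 kg m⁻⁴
  173–213 m: Δρ/Δz = 1.255/40 = 0.031 kg m⁻⁴
The largest gradient is in the 173–213 m interval — the pycnocline.

173–213 m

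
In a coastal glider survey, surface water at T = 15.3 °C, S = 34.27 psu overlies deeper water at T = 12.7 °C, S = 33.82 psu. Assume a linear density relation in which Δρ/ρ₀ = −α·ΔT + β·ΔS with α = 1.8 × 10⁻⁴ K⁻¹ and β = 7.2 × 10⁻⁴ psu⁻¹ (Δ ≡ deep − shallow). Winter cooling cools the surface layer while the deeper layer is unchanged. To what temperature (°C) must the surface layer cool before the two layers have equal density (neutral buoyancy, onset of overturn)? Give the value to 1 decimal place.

14.5 °C

Neutral buoyancy requires Δρ = 0, i.e. −α(T_deep − T_surf′) + β(S_deep − S_surf) = 0.
T_surf′ = T_deep − (β/α)·ΔS = 12.7 − (7.2 × 10⁻⁴/1.8 × 10⁻⁴)·(-0.45) = 14.500 °C.
Cooling required: 15.3 − (14.500) = 0.800 °C.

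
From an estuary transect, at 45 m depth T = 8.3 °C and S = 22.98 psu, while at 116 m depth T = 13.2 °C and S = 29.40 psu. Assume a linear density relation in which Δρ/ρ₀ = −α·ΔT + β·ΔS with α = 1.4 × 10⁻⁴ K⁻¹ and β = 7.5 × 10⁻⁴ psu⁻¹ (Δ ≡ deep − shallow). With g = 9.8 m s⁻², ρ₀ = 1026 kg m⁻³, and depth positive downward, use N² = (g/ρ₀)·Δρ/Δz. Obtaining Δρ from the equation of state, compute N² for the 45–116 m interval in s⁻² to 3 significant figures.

ΔT = +4.9 K, ΔS = +6.42 psu (deep − shallow).
Δρ/ρ₀ = −αΔT + βΔS = -6.86 × 10⁻⁴ + 4.815 × 10⁻³ = 4.129 × 10⁻³, so Δρ ≈ 4.236 kg m⁻³.
N² = (g/ρ₀)·Δρ/Δz = g·(Δρ/ρ₀)/Δz = 9.8 × 4.129 × 10⁻³ / 71 = 5.6992 × 10⁻⁴ s⁻² ≈ 5.70 × 10⁻⁴ s⁻².

5.70 × 10⁻⁴ s⁻²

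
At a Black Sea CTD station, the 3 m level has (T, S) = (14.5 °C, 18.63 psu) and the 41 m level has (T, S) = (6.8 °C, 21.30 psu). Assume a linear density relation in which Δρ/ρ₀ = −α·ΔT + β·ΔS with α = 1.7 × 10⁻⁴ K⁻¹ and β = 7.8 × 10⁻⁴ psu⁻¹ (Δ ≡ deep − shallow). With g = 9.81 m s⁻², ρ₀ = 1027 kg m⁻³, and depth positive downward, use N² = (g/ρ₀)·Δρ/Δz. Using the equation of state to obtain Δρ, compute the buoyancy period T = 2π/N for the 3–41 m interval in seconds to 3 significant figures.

212 s

ΔT = -7.7 K, ΔS = +2.67 psu (deep − shallow).
Δρ/ρ₀ = −αΔT + βΔS = 1.309 × 10⁻³ + 2.0826 × 10⁻³ = 3.3916 × 10⁻³, so Δρ ≈ 3.483 kg m⁻³.
N² = (g/ρ₀)·Δρ/Δz = g·(Δρ/ρ₀)/Δz = 9.81 × 3.3916 × 10⁻³ / 38 = 8.7557 × 10⁻⁴ s⁻².
N = √(8.7557 × 10⁻⁴) = 0.029590 rad s⁻¹ → T = 2π/N = 212.34 s ≈ 212 s.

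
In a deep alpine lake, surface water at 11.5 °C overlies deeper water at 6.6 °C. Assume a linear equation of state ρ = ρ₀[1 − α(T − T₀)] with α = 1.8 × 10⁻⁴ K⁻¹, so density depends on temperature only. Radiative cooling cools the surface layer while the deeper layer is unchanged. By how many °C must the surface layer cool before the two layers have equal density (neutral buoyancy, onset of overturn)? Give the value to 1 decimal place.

With temperature the only control, equal density requires T_surf′ = T_deep.
T_surf′ = 6.6 °C.
Cooling required: 11.5 − 6.6 = 4.9 °C.

4.9 °C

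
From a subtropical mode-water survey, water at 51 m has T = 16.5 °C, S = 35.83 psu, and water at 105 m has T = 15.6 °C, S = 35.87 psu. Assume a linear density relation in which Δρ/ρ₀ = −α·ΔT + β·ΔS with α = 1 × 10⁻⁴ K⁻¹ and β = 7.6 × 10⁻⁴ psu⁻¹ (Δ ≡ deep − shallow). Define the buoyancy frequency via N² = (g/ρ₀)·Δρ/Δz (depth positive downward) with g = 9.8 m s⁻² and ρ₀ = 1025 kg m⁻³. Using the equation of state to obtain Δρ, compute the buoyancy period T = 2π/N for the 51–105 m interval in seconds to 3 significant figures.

1.34 × 10³ s

ΔT = -0.9 K, ΔS = +0.04 psu (deep − shallow).
Δρ/ρ₀ = −αΔT + βΔS = 9.00 × 10⁻⁵ + 3.04 × 10⁻⁵ = 1.204 × 10⁻⁴, so Δρ ≈ 0.1234 kg m⁻³.
N² = (g/ρ₀)·Δρ/Δz = g·(Δρ/ρ₀)/Δz = 9.8 × 1.204 × 10⁻⁴ / 54 = 2.1850 × 10⁻⁵ s⁻².
N = √(2.1850 × 10⁻⁵) = 4.6744 × 10⁻³ rad s⁻¹ → T = 2π/N = 1.3442 × 10³ s ≈ 1.34 × 10³ s.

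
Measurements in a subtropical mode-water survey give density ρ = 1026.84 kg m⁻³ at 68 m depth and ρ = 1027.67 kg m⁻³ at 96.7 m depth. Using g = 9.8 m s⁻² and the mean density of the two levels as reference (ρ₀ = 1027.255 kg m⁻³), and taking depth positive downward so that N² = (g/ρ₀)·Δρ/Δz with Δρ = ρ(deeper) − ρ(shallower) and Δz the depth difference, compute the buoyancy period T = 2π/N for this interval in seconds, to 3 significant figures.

378 s

Δρ = 1027.67 − 1026.84 = 0.83 kg m⁻³ over Δz = 96.7 − 68 = 28.7 m.
N² = (9.8/1027.255) × (0.83/28.7) = 2.7590 × 10⁻⁴ s⁻².
N = √(2.7590 × 10⁻⁴) = 0.016610 rad s⁻¹, so T = 2π/N = 378.28 s ≈ 378 s.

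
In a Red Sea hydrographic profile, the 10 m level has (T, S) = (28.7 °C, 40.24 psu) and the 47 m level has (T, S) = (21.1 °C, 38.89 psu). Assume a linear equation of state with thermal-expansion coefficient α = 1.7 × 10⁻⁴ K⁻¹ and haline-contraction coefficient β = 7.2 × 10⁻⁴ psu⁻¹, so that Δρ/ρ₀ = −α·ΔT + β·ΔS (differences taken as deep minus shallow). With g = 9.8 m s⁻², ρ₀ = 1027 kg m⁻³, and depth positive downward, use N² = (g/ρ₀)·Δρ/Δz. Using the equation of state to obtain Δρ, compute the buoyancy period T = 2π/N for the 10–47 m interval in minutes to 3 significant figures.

ΔT = -7.6 K, ΔS = -1.35 psu (deep − shallow).
Δρ/ρ₀ = −αΔT + βΔS = 1.292 × 10⁻³ − 9.72 × 10⁻⁴ = 3.20 × 10⁻⁴, so Δρ ≈ 0.3286 kg m⁻³.
N² = (g/ρ₀)·Δρ/Δz = g·(Δρ/ρ₀)/Δz = 9.8 × 3.20 × 10⁻⁴ / 37 = 8.4757 × 10⁻⁵ s⁻².
N = √(8.4757 × 10⁻⁵) = 9.2064 × 10⁻³ rad s⁻¹ → T = 2π/N = 682.48 s = 11.375 min ≈ 11.4 min.

11.4 min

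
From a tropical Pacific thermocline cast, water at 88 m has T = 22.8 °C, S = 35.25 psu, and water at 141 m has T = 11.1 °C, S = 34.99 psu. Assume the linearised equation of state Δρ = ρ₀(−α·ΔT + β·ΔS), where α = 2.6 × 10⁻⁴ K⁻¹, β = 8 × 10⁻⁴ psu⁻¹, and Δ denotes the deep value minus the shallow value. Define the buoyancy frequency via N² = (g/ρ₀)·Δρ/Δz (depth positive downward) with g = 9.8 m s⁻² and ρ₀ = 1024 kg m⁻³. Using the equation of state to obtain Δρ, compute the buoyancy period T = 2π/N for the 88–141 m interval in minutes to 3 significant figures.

4.57 min

ΔT = -11.7 K, ΔS = -0.26 psu (deep − shallow).
Δρ/ρ₀ = −αΔT + βΔS = 3.042 × 10⁻³ − 2.08 × 10⁻⁴ = 2.834 × 10⁻³, so Δρ ≈ 2.902 kg m⁻³.
N² = (g/ρ₀)·Δρ/Δz = g·(Δρ/ρ₀)/Δz = 9.8 × 2.834 × 10⁻³ / 53 = 5.2402 × 10⁻⁴ s⁻².
N = √(5.2402 × 10⁻⁴) = 0.022891 rad s⁻¹ → T = 2π/N = 274.48 s = 4.5747 min ≈ 4.57 min.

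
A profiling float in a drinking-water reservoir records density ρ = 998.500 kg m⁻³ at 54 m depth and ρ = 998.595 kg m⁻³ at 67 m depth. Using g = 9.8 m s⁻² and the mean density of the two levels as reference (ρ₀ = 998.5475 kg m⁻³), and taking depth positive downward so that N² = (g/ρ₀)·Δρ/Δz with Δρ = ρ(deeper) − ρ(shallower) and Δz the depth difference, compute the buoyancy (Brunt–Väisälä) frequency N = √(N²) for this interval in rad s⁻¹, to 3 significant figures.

Δρ = 998.595 − 998.500 = 0.095 kg m⁻³ over Δz = 67 − 54 = 13 m.
N² = (9.8/998.5475) × (0.095/13) = 7.1720 × 10⁻⁵ s⁻².
N = √(7.1720 × 10⁻⁵) = 8.4688 × 10⁻³ rad s⁻¹ ≈ 8.47 × 10⁻³ rad s⁻¹.

8.47 × 10⁻³ rad s⁻¹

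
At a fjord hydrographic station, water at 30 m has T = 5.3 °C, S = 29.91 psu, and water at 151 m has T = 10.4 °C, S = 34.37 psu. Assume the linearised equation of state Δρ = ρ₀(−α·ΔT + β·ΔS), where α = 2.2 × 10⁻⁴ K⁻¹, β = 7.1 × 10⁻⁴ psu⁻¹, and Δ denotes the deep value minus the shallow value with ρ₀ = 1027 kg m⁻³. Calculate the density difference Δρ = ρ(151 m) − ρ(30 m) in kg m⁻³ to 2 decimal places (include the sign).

+2.10 kg m⁻³

ΔT = +5.1 K, ΔS = +4.46 psu (deep − shallow).
Δρ/ρ₀ = −(2.2 × 10⁻⁴)(+5.1) + (7.1 × 10⁻⁴)(+4.46) = 2.0446 × 10⁻³.
Δρ = 1027 × (2.0446 × 10⁻³) = +2.10 kg m⁻³.
Positive Δρ: denser below, stable.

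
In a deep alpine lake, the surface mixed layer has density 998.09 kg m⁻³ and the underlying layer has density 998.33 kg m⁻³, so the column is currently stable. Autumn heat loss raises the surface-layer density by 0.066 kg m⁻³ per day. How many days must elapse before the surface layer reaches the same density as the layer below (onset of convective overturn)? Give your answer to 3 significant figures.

Density deficit of the surface layer: 998.33 − 998.09 = 0.24 kg m⁻³.
Required change = 0.24 / 0.066 = 3.64 days.

3.64 days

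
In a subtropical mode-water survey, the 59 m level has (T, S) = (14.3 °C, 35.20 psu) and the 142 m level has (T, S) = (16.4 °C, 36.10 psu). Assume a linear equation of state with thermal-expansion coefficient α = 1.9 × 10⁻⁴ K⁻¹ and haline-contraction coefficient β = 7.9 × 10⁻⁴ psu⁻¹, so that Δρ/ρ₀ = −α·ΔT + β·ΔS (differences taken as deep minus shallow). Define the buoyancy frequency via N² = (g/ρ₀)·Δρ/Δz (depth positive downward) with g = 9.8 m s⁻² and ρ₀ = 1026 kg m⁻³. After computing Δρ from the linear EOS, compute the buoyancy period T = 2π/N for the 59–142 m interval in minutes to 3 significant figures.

17.3 min

ΔT = +2.1 K, ΔS = +0.90 psu (deep − shallow).
Δρ/ρ₀ = −αΔT + βΔS = -3.99 × 10⁻⁴ + 7.11 × 10⁻⁴ = 3.12 × 10⁻⁴, so Δρ ≈ 0.3201 kg m⁻³.
N² = (g/ρ₀)·Δρ/Δz = g·(Δρ/ρ₀)/Δz = 9.8 × 3.12 × 10⁻⁴ / 83 = 3.6839 × 10⁻⁵ s⁻².
N = √(3.6839 × 10⁻⁵) = 6.0695 × 10⁻³ rad s⁻¹ → T = 2π/N = 1.0352 × 10³ s = 17.253 min ≈ 17.3 min.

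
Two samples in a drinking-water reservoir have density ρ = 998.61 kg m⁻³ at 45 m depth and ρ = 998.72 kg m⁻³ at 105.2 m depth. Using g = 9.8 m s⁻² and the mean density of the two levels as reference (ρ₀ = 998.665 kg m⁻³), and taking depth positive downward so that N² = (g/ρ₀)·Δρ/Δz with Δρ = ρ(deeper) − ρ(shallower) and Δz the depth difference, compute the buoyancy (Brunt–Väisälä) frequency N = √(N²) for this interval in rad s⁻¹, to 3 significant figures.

Δρ = 998.72 − 998.61 = 0.11 kg m⁻³ over Δz = 105.2 − 45 = 60.2 m.
N² = (9.8/998.665) × (0.11/60.2) = 1.7931 × 10⁻⁵ s⁻².
N = √(1.7931 × 10⁻⁵) = 4.2345 × 10⁻³ rad s⁻¹ ≈ 4.23 × 10⁻³ rad s⁻¹.

4.23 × 10⁻³ rad s⁻¹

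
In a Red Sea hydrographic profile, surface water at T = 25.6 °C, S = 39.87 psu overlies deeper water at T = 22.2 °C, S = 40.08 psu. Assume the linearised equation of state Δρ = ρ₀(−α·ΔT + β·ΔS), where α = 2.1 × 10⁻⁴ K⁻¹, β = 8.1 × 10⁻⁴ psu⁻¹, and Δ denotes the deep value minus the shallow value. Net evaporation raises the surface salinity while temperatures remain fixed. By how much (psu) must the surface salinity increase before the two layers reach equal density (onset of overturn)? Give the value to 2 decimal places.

1.09 psu

Neutral buoyancy requires −α(T_deep − T_surf) + β(S_deep − S_surf′) = 0.
S_surf′ = S_deep − (α/β)·ΔT = 40.08 − (2.1 × 10⁻⁴/8.1 × 10⁻⁴)·(-3.4) = 40.9615 psu.
Increase required: 40.9615 − 39.87 = 1.0915 psu.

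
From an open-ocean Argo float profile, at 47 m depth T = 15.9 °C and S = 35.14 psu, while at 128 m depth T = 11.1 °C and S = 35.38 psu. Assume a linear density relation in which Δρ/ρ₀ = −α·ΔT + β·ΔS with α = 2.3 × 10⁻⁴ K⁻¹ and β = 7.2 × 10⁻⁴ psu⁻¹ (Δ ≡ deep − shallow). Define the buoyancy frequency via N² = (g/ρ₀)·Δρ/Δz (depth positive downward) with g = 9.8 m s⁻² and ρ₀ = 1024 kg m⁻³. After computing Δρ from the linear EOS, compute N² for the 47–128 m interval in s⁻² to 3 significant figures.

ΔT = -4.8 K, ΔS = +0.24 psu (deep − shallow).
Δρ/ρ₀ = −αΔT + βΔS = 1.104 × 10⁻³ + 1.728 × 10⁻⁴ = 1.2768 × 10⁻³, so Δρ ≈ 1.307 kg m⁻³.
N² = (g/ρ₀)·Δρ/Δz = g·(Δρ/ρ₀)/Δz = 9.8 × 1.2768 × 10⁻³ / 81 = 1.5448 × 10⁻⁴ s⁻² ≈ 1.54 × 10⁻⁴ s⁻².

1.54 × 10⁻⁴ s⁻²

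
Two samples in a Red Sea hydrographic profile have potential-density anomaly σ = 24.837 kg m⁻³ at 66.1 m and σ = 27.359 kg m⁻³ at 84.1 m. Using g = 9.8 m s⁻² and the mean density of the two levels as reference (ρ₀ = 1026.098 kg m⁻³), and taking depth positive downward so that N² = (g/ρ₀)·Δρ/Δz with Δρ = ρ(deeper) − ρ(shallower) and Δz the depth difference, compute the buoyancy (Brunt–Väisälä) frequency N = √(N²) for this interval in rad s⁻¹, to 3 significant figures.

Δρ = 1027.359 − 1024.837 = 2.522 kg m⁻³ over Δz = 84.1 − 66.1 = 18 m.
N² = (9.8/1026.098) × (2.522/18) = 1.3382 × 10⁻³ s⁻².
N = √(1.3382 × 10⁻³) = 0.036581 rad s⁻¹ ≈ 0.0366 rad s⁻¹.

0.0366 rad s⁻¹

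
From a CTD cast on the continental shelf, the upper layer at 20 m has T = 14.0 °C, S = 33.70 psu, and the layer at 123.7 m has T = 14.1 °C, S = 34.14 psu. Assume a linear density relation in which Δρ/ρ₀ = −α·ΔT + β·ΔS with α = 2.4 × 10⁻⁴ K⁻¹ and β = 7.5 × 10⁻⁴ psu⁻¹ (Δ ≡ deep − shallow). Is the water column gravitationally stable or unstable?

ΔT = 14.1 − 14.0 = +0.1 K and ΔS = 34.14 − 33.70 = +0.44 psu (deep − shallow).
−αΔT = -2.40 × 10⁻⁵; βΔS = 3.30 × 10⁻⁴; sum Δρ/ρ₀ = 3.06 × 10⁻⁴.
Δρ/ρ₀ > 0, so Δρ > 0: deeper water is denser → statically stable.

stable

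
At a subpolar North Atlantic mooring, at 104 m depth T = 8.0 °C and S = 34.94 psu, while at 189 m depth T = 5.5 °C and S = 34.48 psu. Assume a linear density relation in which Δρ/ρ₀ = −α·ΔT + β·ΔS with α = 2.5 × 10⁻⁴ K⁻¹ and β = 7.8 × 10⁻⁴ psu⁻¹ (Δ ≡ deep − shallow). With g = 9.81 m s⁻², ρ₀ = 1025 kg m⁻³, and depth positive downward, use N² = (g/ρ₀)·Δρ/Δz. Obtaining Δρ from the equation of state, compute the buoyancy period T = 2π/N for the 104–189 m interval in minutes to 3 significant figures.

ΔT = -2.5 K, ΔS = -0.46 psu (deep − shallow).
Δρ/ρ₀ = −αΔT + βΔS = 6.25 × 10⁻⁴ − 3.588 × 10⁻⁴ = 2.662 × 10⁻⁴, so Δρ ≈ 0.2729 kg m⁻³.
N² = (g/ρ₀)·Δρ/Δz = g·(Δρ/ρ₀)/Δz = 9.81 × 2.662 × 10⁻⁴ / 85 = 3.0723 × 10⁻⁵ s⁻².
N = √(3.0723 × 10⁻⁵) = 5.5428 × 10⁻³ rad s⁻¹ → T = 2π/N = 1.1336 × 10³ s = 18.893 min ≈ 18.9 min.

18.9 min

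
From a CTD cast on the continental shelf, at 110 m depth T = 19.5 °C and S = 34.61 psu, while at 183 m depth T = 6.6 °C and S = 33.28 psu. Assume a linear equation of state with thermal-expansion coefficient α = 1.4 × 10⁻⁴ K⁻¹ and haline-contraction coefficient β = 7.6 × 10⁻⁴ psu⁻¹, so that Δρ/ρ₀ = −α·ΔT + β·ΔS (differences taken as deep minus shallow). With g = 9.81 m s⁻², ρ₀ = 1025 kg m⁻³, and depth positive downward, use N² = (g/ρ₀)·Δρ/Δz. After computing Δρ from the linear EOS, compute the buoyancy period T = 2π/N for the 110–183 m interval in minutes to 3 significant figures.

10.1 min

ΔT = -12.9 K, ΔS = -1.33 psu (deep − shallow).
Δρ/ρ₀ = −αΔT + βΔS = 1.806 × 10⁻³ − 1.0108 × 10⁻³ = 7.952 × 10⁻⁴, so Δρ ≈ 0.8151 kg m⁻³.
N² = (g/ρ₀)·Δρ/Δz = g·(Δρ/ρ₀)/Δz = 9.81 × 7.952 × 10⁻⁴ / 73 = 1.0686 × 10⁻⁴ s⁻².
N = √(1.0686 × 10⁻⁴) = 0.010337 rad s⁻¹ → T = 2π/N = 607.83 s = 10.131 min ≈ 10.1 min.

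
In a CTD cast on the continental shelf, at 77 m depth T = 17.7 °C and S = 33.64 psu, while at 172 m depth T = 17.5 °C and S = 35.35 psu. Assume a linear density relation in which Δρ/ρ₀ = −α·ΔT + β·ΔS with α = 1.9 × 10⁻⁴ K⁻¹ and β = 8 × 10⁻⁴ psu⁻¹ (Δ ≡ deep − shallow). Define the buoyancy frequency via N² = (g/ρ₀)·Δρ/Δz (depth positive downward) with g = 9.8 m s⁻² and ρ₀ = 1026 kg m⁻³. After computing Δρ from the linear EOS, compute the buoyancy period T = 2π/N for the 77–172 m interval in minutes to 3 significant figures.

8.70 min

ΔT = -0.2 K, ΔS = +1.71 psu (deep − shallow).
Δρ/ρ₀ = −αΔT + βΔS = 3.80 × 10⁻⁵ + 1.368 × 10⁻³ = 1.406 × 10⁻³, so Δρ ≈ 1.443 kg m⁻³.
N² = (g/ρ₀)·Δρ/Δz = g·(Δρ/ρ₀)/Δz = 9.8 × 1.406 × 10⁻³ / 95 = 1.4504 × 10⁻⁴ s⁻².
N = √(1.4504 × 10⁻⁴) = 0.012043 rad s⁻¹ → T = 2π/N = 521.73 s = 8.6955 min ≈ 8.70 min.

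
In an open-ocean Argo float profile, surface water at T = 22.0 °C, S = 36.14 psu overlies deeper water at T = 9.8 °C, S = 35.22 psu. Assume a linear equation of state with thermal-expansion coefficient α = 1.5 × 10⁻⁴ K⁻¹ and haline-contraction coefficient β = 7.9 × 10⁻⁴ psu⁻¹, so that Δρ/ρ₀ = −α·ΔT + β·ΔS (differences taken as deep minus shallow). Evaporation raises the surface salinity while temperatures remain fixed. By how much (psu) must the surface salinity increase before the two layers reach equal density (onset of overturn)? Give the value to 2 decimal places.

Neutral buoyancy requires −α(T_deep − T_surf) + β(S_deep − S_surf′) = 0.
S_surf′ = S_deep − (α/β)·ΔT = 35.22 − (1.5 × 10⁻⁴/7.9 × 10⁻⁴)·(-12.2) = 37.5365 psu.
Increase required: 37.5365 − 36.14 = 1.3965 psu.

1.40 psu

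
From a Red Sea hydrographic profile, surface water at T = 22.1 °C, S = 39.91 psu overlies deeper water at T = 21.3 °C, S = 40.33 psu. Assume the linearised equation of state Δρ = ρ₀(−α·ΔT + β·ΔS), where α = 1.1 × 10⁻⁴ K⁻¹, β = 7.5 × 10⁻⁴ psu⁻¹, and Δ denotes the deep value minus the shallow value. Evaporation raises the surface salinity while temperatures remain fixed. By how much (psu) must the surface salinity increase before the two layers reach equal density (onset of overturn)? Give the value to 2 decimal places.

0.54 psu

Neutral buoyancy requires −α(T_deep − T_surf) + β(S_deep − S_surf′) = 0.
S_surf′ = S_deep − (α/β)·ΔT = 40.33 − (1.1 × 10⁻⁴/7.5 × 10⁻⁴)·(-0.8) = 40.4473 psu.
Increase required: 40.4473 − 39.91 = 0.5373 psu.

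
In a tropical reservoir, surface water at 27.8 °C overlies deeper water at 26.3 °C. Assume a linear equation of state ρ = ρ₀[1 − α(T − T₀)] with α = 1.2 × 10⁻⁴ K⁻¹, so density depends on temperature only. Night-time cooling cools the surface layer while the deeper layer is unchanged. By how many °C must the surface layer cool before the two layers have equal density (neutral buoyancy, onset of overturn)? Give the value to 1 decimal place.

1.5 °C

With temperature the only control, equal density requires T_surf′ = T_deep.
T_surf′ = 26.3 °C.
Cooling required: 27.8 − 26.3 = 1.5 °C.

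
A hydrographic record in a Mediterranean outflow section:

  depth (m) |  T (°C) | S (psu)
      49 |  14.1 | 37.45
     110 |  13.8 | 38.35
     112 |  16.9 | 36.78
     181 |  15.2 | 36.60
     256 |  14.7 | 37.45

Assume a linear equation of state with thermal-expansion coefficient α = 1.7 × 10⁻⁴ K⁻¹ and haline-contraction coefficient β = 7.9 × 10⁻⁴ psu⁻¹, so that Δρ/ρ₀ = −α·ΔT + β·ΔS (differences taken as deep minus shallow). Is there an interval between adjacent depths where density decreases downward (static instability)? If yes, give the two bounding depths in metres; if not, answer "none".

110–112 m

Evaluate Δρ/ρ₀ = −αΔT + βΔS across each adjacent pair:
  49–110 m: −αΔT+βΔS = −(1.7 × 10⁻⁴)(-0.3)+(7.9 × 10⁻⁴)(+0.90) = 7.6 × 10⁻⁴ → stable
  110–112 m: −αΔT+βΔS = −(1.7 × 10⁻⁴)(+3.1)+(7.9 × 10⁻⁴)(-1.57) = -1.8 × 10⁻³ → UNSTABLE
  112–181 m: −αΔT+βΔS = −(1.7 × 10⁻⁴)(-1.7)+(7.9 × 10⁻⁴)(-0.18) = 1.5 × 10⁻⁴ → stable
  181–256 m: −αΔT+βΔS = −(1.7 × 10⁻⁴)(-0.5)+(7.9 × 10⁻⁴)(+0.85) = 7.6 × 10⁻⁴ → stable
The 110–112 m interval has Δρ < 0: lighter water underlies denser water.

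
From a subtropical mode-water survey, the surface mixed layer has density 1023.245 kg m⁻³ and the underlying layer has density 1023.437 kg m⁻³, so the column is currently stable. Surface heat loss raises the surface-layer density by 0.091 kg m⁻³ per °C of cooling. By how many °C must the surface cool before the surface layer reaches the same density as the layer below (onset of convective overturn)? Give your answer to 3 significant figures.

Density deficit of the surface layer: 1023.437 − 1023.245 = 0.192 kg m⁻³.
Required change = 0.192 / 0.091 = 2.11 °C.

2.11 °C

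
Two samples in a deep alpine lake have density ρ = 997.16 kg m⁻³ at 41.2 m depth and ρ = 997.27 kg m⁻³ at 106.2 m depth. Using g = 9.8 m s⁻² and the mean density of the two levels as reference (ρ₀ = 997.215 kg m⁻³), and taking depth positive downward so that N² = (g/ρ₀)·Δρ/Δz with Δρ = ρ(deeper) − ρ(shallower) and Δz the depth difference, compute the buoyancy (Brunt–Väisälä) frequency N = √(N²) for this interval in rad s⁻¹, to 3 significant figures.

Δρ = 997.27 − 997.16 = 0.11 kg m⁻³ over Δz = 106.2 − 41.2 = 65 m.
N² = (9.8/997.215) × (0.11/65) = 1.6631 × 10⁻⁵ s⁻².
N = √(1.6631 × 10⁻⁵) = 4.0781 × 10⁻³ rad s⁻¹ ≈ 4.08 × 10⁻³ rad s⁻¹.

4.08 × 10⁻³ rad s⁻¹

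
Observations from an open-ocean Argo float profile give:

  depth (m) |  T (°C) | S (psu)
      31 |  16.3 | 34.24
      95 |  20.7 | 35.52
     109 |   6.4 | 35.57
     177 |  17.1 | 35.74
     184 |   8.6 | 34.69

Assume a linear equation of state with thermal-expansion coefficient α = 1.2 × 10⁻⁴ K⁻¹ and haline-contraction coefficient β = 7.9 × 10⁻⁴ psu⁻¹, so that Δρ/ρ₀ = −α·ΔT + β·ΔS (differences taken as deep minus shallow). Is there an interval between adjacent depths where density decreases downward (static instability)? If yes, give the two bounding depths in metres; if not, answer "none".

109–177 m

Evaluate Δρ/ρ₀ = −αΔT + βΔS across each adjacent pair:
  31–95 m: −αΔT+βΔS = −(1.2 × 10⁻⁴)(+4.4)+(7.9 × 10⁻⁴)(+1.28) = 4.8 × 10⁻⁴ → stable
  95–109 m: −αΔT+βΔS = −(1.2 × 10⁻⁴)(-14.3)+(7.9 × 10⁻⁴)(+0.05) = 1.8 × 10⁻³ → stable
  109–177 m: −αΔT+βΔS = −(1.2 × 10⁻⁴)(+10.7)+(7.9 × 10⁻⁴)(+0.17) = -1.1 × 10⁻³ → UNSTABLE
  177–184 m: −αΔT+βΔS = −(1.2 × 10⁻⁴)(-8.5)+(7.9 × 10⁻⁴)(-1.05) = 1.9 × 10⁻⁴ → stable
The 109–177 m interval has Δρ < 0: lighter water underlies denser water.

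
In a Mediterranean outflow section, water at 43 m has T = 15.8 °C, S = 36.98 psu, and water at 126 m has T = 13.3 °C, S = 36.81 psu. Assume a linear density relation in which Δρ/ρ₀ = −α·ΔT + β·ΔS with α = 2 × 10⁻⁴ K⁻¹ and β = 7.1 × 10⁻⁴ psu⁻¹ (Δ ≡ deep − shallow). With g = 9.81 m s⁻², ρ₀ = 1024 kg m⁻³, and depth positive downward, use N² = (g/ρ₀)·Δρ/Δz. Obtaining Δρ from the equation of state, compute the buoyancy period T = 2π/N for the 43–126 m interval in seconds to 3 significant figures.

ΔT = -2.5 K, ΔS = -0.17 psu (deep − shallow).
Δρ/ρ₀ = −αΔT + βΔS = 5.00 × 10⁻⁴ − 1.207 × 10⁻⁴ = 3.793 × 10⁻⁴, so Δρ ≈ 0.3884 kg m⁻³.
N² = (g/ρ₀)·Δρ/Δz = g·(Δρ/ρ₀)/Δz = 9.81 × 3.793 × 10⁻⁴ / 83 = 4.4831 × 10⁻⁵ s⁻².
N = √(4.4831 × 10⁻⁵) = 6.6956 × 10⁻³ rad s⁻¹ → T = 2π/N = 938.41 s ≈ 938 s.

938 s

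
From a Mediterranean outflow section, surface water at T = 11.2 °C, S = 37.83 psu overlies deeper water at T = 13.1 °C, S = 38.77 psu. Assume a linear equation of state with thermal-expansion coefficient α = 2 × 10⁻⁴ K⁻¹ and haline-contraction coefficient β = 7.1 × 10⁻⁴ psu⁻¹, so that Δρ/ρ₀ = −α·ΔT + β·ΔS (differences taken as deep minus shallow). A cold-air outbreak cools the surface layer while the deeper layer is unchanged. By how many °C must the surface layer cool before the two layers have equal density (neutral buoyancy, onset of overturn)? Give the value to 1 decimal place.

Neutral buoyancy requires Δρ = 0, i.e. −α(T_deep − T_surf′) + β(S_deep − S_surf) = 0.
T_surf′ = T_deep − (β/α)·ΔS = 13.1 − (7.1 × 10⁻⁴/2 × 10⁻⁴)·(+0.94) = 9.763 °C.
Cooling required: 11.2 − (9.763) = 1.437 °C.

1.4 °C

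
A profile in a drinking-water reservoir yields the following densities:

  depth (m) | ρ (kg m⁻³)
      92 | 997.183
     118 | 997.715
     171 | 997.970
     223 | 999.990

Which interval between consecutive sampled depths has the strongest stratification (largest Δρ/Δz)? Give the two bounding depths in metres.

171–223 m

Compute the density gradient over each adjacent pair:
  92–118 m: Δρ/Δz = 0.532/26 = 0.020 kg m⁻⁴
  118–171 m: Δρ/Δz = 0.255/53 = 4.8 × 10⁻³ kg m⁻⁴
  171–223 m: Δρ/Δz = 2.020/52 = 0.039 kg m⁻⁴
The largest gradient is in the 171–223 m interval — the pycnocline.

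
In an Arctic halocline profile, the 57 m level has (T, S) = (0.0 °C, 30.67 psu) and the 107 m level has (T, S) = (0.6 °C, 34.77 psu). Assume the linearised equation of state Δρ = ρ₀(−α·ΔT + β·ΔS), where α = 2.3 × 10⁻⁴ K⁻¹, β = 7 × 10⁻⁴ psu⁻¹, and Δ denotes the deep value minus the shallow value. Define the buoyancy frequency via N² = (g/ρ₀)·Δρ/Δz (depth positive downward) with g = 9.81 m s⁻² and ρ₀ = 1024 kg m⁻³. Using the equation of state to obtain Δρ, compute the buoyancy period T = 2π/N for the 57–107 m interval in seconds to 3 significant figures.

ΔT = +0.6 K, ΔS = +4.10 psu (deep − shallow).
Δρ/ρ₀ = −αΔT + βΔS = -1.38 × 10⁻⁴ + 2.87 × 10⁻³ = 2.732 × 10⁻³, so Δρ ≈ 2.798 kg m⁻³.
N² = (g/ρ₀)·Δρ/Δz = g·(Δρ/ρ₀)/Δz = 9.81 × 2.732 × 10⁻³ / 50 = 5.3602 × 10⁻⁴ s⁻².
N = √(5.3602 × 10⁻⁴) = 0.023152 rad s⁻¹ → T = 2π/N = 271.39 s ≈ 271 s.

271 s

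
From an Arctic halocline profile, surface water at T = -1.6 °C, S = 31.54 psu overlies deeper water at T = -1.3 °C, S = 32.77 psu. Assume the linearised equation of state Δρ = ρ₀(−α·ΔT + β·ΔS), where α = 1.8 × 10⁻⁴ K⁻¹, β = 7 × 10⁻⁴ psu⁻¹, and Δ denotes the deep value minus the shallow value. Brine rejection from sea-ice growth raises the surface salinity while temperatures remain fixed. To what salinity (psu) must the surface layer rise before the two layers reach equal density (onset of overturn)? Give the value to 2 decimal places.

32.69 psu

Neutral buoyancy requires −α(T_deep − T_surf) + β(S_deep − S_surf′) = 0.
S_surf′ = S_deep − (α/β)·ΔT = 32.77 − (1.8 × 10⁻⁴/7 × 10⁻⁴)·(+0.3) = 32.6929 psu.
Increase required: 32.6929 − 31.54 = 1.1529 psu.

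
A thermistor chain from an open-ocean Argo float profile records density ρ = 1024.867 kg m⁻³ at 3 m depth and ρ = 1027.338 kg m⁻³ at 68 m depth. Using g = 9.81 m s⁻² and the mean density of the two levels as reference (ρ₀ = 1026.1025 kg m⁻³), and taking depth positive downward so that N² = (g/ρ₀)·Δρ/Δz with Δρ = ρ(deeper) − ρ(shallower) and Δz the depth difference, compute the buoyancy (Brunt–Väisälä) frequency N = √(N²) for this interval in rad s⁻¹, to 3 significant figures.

0.0191 rad s⁻¹

Δρ = 1027.338 − 1024.867 = 2.471 kg m⁻³ over Δz = 68 − 3 = 65 m.
N² = (9.81/1026.1025) × (2.471/65) = 3.6344 × 10⁻⁴ s⁻².
N = √(3.6344 × 10⁻⁴) = 0.019064 rad s⁻¹ ≈ 0.0191 rad s⁻¹.
A positive N² confirms static stability across the interval.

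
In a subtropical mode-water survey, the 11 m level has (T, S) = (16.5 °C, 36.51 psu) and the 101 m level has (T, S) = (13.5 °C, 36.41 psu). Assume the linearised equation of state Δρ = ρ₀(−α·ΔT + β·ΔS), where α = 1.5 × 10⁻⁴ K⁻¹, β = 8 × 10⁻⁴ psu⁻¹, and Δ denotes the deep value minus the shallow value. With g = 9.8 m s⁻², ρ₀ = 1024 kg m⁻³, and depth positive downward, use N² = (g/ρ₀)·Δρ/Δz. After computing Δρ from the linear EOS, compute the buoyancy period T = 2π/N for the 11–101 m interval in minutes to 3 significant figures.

ΔT = -3.0 K, ΔS = -0.10 psu (deep − shallow).
Δρ/ρ₀ = −αΔT + βΔS = 4.50 × 10⁻⁴ − 8.00 × 10⁻⁵ = 3.70 × 10⁻⁴, so Δρ ≈ 0.3789 kg m⁻³.
N² = (g/ρ₀)·Δρ/Δz = g·(Δρ/ρ₀)/Δz = 9.8 × 3.70 × 10⁻⁴ / 90 = 4.0289 × 10⁻⁵ s⁻².
N = √(4.0289 × 10⁻⁵) = 6.3474 × 10⁻³ rad s⁻¹ → T = 2π/N = 989.88 s = 16.498 min ≈ 16.5 min.

16.5 min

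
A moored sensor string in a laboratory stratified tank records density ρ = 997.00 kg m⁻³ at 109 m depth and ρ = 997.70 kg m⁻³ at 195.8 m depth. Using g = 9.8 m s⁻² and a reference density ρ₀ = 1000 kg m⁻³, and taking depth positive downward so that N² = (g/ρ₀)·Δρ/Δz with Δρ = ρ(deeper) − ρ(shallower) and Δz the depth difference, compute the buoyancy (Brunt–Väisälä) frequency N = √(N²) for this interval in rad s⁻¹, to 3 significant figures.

Δρ = 997.70 − 997.00 = 0.70 kg m⁻³ over Δz = 195.8 − 109 = 86.8 m.
N² = (9.8/1000) × (0.70/86.8) = 7.9032 × 10⁻⁵ s⁻².
N = √(7.9032 × 10⁻⁵) = 8.8900 × 10⁻³ rad s⁻¹ ≈ 8.89 × 10⁻³ rad s⁻¹.
N² > 0, so the interval is statically stable.

8.89 × 10⁻³ rad s⁻¹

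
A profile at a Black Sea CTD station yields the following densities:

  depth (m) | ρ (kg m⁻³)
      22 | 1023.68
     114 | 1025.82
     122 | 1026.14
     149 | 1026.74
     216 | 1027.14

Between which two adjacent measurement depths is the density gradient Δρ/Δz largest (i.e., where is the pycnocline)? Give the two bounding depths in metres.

Compute the density gradient over each adjacent pair:
  22–114 m: Δρ/Δz = 2.14/92 = 0.023 kg m⁻⁴
  114–122 m: Δρ/Δz = 0.32/8 = 0.040 kg m⁻⁴
  122–149 m: Δρ/Δz = 0.60/27 = 0.022 kg m⁻⁴
  149–216 m: Δρ/Δz = 0.40/67 = 6.0 × 10⁻³ kg m⁻⁴
The largest gradient is in the 114–122 m interval — the pycnocline.

114–122 m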